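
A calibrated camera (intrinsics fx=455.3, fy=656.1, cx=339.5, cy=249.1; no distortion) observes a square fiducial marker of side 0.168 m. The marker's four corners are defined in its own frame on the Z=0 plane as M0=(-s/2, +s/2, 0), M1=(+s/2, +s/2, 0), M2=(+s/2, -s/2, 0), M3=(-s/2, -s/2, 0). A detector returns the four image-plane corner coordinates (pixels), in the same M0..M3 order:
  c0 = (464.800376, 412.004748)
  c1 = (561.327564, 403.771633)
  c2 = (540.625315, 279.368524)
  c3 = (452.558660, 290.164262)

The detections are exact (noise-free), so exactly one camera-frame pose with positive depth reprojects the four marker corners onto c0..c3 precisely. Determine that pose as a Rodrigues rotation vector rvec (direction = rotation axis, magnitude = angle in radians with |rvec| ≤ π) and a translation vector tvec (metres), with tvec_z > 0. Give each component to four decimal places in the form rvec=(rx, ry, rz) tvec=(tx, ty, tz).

Intrinsics K: fx=455.3, fy=656.1, cx=339.5, cy=249.1
Marker side s = 0.168 m; corners in marker frame (Z=0):
  M0 = (-0.0840, +0.0840, 0)
  M1 = (+0.0840, +0.0840, 0)
  M2 = (+0.0840, -0.0840, 0)
  M3 = (-0.0840, -0.0840, 0)
Detected image corners:
  c0 = (464.800376, 412.004748) px
  c1 = (561.327564, 403.771633) px
  c2 = (540.625315, 279.368524) px
  c3 = (452.558660, 290.164262) px
Planar DLT: solve 8×8 A·h = b for H (H[2,2]=1):
  H  [+465.60491 -162.99279 +503.83577]
  H  [-113.69167 +553.91902 +343.72237]
  H  [-0.16380 -0.51640 +1.00000]
B = K⁻¹H; ‖b₁‖=1.161753, ‖b₂‖=1.161753; λ = 2/(‖b₁‖+‖b₂‖) = 0.860768, sign → tz>0 ⇒ λ=+0.860768
r₁ = λ·B[:,0] = (+0.98538,-0.09563,-0.14099); r₂ = λ·B[:,1] = (+0.02330,+0.89547,-0.44450)
r₃ = r₁×r₂ = (+0.16876,+0.43472,+0.88461); SVD([r₁ r₂ r₃]) → R = UVᵀ:
  R  [+0.98538 +0.02330 +0.16876]
  R  [-0.09563 +0.89547 +0.43472]
  R  [-0.14099 -0.44450 +0.88461]
t = (+0.31069, +0.12414, +0.86077) m
tr R = 2.765469; θ = arccos((tr R − 1)/2) = 0.489146 rad = 28.026°
axis k = ((R−Rᵀ)₃₂, (R−Rᵀ)₁₃, (R−Rᵀ)₂₁) / (2 sinθ) = (-0.935596, +0.329613, -0.126555)
rvec = θ·k = (-0.457642, +0.161229, -0.061904)

rvec=(-0.4576, 0.1612, -0.0619) tvec=(0.3107, 0.1241, 0.8608)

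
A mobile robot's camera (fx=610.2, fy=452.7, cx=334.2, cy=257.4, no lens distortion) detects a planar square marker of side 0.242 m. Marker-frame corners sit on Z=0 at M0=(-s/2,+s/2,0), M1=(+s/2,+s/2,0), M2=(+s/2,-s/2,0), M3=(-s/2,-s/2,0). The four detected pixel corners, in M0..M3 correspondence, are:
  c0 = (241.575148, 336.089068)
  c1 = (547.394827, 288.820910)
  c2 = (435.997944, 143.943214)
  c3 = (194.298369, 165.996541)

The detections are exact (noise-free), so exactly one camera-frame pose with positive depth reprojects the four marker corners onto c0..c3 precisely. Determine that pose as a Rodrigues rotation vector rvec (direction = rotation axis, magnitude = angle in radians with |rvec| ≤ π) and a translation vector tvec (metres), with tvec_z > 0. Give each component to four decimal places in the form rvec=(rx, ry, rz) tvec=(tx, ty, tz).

rvec=(-0.6384, -0.1605, -0.2368) tvec=(0.0191, -0.0403, 0.5223)

Intrinsics K: fx=610.2, fy=452.7, cx=334.2, cy=257.4
Marker side s = 0.242 m; corners in marker frame (Z=0):
  M0 = (-0.1210, +0.1210, 0)
  M1 = (+0.1210, +0.1210, 0)
  M2 = (+0.1210, -0.1210, 0)
  M3 = (-0.1210, -0.1210, 0)
Detected image corners:
  c0 = (241.575148, 336.089068) px
  c1 = (547.394827, 288.820910) px
  c2 = (435.997944, 143.943214) px
  c3 = (194.298369, 165.996541) px
Planar DLT: solve 8×8 A·h = b for H (H[2,2]=1):
  H  [+1263.38974 -52.17449 +356.56875]
  H  [-37.79876 +393.34536 +222.44219]
  H  [+0.42170 -1.09006 +1.00000]
B = K⁻¹H; ‖b₁‖=1.914697, ‖b₂‖=1.914697; λ = 2/(‖b₁‖+‖b₂‖) = 0.522276, sign → tz>0 ⇒ λ=+0.522276
r₁ = λ·B[:,0] = (+0.96072,-0.16884,+0.22024); r₂ = λ·B[:,1] = (+0.26715,+0.77750,-0.56931)
r₃ = r₁×r₂ = (-0.07512,+0.60579,+0.79207); SVD([r₁ r₂ r₃]) → R = UVᵀ:
  R  [+0.96072 +0.26715 -0.07512]
  R  [-0.16884 +0.77750 +0.60579]
  R  [+0.22024 -0.56931 +0.79207]
t = (+0.01915, -0.04033, +0.52228) m
tr R = 2.530297; θ = arccos((tr R − 1)/2) = 0.699524 rad = 40.080°
axis k = ((R−Rᵀ)₃₂, (R−Rᵀ)₁₃, (R−Rᵀ)₂₁) / (2 sinθ) = (-0.912555, -0.229370, -0.338575)
rvec = θ·k = (-0.638354, -0.160450, -0.236842)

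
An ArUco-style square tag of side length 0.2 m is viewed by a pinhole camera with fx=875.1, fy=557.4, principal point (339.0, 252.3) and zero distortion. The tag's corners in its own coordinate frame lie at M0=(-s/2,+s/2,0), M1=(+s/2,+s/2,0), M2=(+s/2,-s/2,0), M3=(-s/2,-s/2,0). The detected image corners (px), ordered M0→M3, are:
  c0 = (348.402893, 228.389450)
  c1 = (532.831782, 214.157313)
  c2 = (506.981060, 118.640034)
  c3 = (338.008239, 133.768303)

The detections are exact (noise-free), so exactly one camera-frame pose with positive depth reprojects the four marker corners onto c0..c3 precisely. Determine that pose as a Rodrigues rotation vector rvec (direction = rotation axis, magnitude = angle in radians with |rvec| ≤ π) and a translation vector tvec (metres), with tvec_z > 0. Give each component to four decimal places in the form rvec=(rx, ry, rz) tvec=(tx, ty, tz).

rvec=(-0.4312, 0.1356, -0.0893) tvec=(0.1033, -0.1432, 0.9912)

Intrinsics K: fx=875.1, fy=557.4, cx=339.0, cy=252.3
Marker side s = 0.2 m; corners in marker frame (Z=0):
  M0 = (-0.1000, +0.1000, 0)
  M1 = (+0.1000, +0.1000, 0)
  M2 = (+0.1000, -0.1000, 0)
  M3 = (-0.1000, -0.1000, 0)
Detected image corners:
  c0 = (348.402893, 228.389450) px
  c1 = (532.831782, 214.157313) px
  c2 = (506.981060, 118.640034) px
  c3 = (338.008239, 133.768303) px
Planar DLT: solve 8×8 A·h = b for H (H[2,2]=1):
  H  [+833.14639 -93.56823 +430.17291]
  H  [-93.10749 +401.34725 +171.79773]
  H  [-0.11288 -0.42577 +1.00000]
B = K⁻¹H; ‖b₁‖=1.008847, ‖b₂‖=1.008847; λ = 2/(‖b₁‖+‖b₂‖) = 0.991230, sign → tz>0 ⇒ λ=+0.991230
r₁ = λ·B[:,0] = (+0.98705,-0.11493,-0.11189); r₂ = λ·B[:,1] = (+0.05751,+0.90475,-0.42204)
r₃ = r₁×r₂ = (+0.14973,+0.41014,+0.89965); SVD([r₁ r₂ r₃]) → R = UVᵀ:
  R  [+0.98705 +0.05751 +0.14973]
  R  [-0.11493 +0.90475 +0.41014]
  R  [-0.11189 -0.42204 +0.89965]
t = (+0.10327, -0.14316, +0.99123) m
tr R = 2.791450; θ = arccos((tr R − 1)/2) = 0.460737 rad = 26.398°
axis k = ((R−Rᵀ)₃₂, (R−Rᵀ)₁₃, (R−Rᵀ)₂₁) / (2 sinθ) = (-0.935859, +0.294216, -0.193919)
rvec = θ·k = (-0.431185, +0.135556, -0.089346)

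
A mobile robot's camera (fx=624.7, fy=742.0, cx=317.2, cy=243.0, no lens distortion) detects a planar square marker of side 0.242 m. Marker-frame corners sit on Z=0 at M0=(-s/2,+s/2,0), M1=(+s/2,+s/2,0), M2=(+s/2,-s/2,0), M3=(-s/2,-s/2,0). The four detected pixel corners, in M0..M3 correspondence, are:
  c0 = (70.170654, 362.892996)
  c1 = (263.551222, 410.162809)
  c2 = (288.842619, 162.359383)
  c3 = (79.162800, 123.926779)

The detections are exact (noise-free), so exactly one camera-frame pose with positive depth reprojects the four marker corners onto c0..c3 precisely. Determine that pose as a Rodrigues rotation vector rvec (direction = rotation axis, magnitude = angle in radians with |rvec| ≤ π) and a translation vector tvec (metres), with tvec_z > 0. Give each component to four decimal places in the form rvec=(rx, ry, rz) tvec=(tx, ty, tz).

rvec=(0.2154, 0.1644, 0.1502) tvec=(-0.1639, 0.0248, 0.7080)

Intrinsics K: fx=624.7, fy=742.0, cx=317.2, cy=243.0
Marker side s = 0.242 m; corners in marker frame (Z=0):
  M0 = (-0.1210, +0.1210, 0)
  M1 = (+0.1210, +0.1210, 0)
  M2 = (+0.1210, -0.1210, 0)
  M3 = (-0.1210, -0.1210, 0)
Detected image corners:
  c0 = (70.170654, 362.892996) px
  c1 = (263.551222, 410.162809) px
  c2 = (288.842619, 162.359383) px
  c3 = (79.162800, 123.926779) px
Planar DLT: solve 8×8 A·h = b for H (H[2,2]=1):
  H  [+795.37521 -14.43600 +172.59416]
  H  [+123.26792 +1089.14101 +268.96529]
  H  [-0.20580 +0.31670 +1.00000]
B = K⁻¹H; ‖b₁‖=1.412434, ‖b₂‖=1.412434; λ = 2/(‖b₁‖+‖b₂‖) = 0.707998, sign → tz>0 ⇒ λ=+0.707998
r₁ = λ·B[:,0] = (+0.97541,+0.16534,-0.14571); r₂ = λ·B[:,1] = (-0.13021,+0.96580,+0.22422)
r₃ = r₁×r₂ = (+0.17779,-0.19974,+0.96358); SVD([r₁ r₂ r₃]) → R = UVᵀ:
  R  [+0.97541 -0.13021 +0.17779]
  R  [+0.16534 +0.96580 -0.19974]
  R  [-0.14571 +0.22422 +0.96358]
t = (-0.16389, +0.02478, +0.70800) m
tr R = 2.904798; θ = arccos((tr R − 1)/2) = 0.309785 rad = 17.749°
axis k = ((R−Rᵀ)₃₂, (R−Rᵀ)₁₃, (R−Rᵀ)₂₁) / (2 sinθ) = (+0.695349, +0.530581, +0.484740)
rvec = θ·k = (+0.215409, +0.164366, +0.150165)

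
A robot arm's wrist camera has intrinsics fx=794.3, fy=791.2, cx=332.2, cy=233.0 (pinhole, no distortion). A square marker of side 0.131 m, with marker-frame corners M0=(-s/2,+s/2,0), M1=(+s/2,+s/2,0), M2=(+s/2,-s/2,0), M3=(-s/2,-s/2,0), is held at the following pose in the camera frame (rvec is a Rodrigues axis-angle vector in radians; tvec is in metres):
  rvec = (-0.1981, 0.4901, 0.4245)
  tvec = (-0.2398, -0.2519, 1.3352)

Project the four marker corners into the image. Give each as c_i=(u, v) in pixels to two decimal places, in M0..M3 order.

c0=(145.11, 107.54) c1=(199.76, 128.93) c2=(235.81, 58.94) c3=(179.90, 41.02)

Intrinsics K: fx=794.3, fy=791.2, cx=332.2, cy=233.0
Marker side s = 0.131 m; corners in marker frame (Z=0):
  M0 = (-0.0655, +0.0655, 0)
  M1 = (+0.0655, +0.0655, 0)
  M2 = (+0.0655, -0.0655, 0)
  M3 = (-0.0655, -0.0655, 0)
rvec = (-0.1981, 0.4901, 0.4245), |rvec| = θ = 0.67797 rad = 38.845°
Rodrigues: sinθ=0.62721, 1−cosθ=0.22115; R = I + sinθ·[k]× + (1−cosθ)·[k]×²:
    [+0.79773 -0.43943 +0.41295]
    [+0.34601 +0.89442 +0.28337]
    [-0.49387 -0.08317 +0.86555]
t = (-0.2398, -0.2519, 1.3352) m
M0: Pc = R·M0+t = (-0.32083, -0.21598, +1.36210); u = 794.3·(-0.32083)/1.36210 + 332.2 = 145.1077, v = 791.2·(-0.21598)/1.36210 + 233.0 = 107.5448
M1: Pc = R·M1+t = (-0.21633, -0.17065, +1.29740); u = 794.3·(-0.21633)/1.29740 + 332.2 = 199.7569, v = 791.2·(-0.17065)/1.29740 + 233.0 = 128.9306
M2: Pc = R·M2+t = (-0.15877, -0.28782, +1.30830); u = 794.3·(-0.15877)/1.30830 + 332.2 = 235.8094, v = 791.2·(-0.28782)/1.30830 + 233.0 = 58.9390
M3: Pc = R·M3+t = (-0.26327, -0.33315, +1.37300); u = 794.3·(-0.26327)/1.37300 + 332.2 = 179.8950, v = 791.2·(-0.33315)/1.37300 + 233.0 = 41.0209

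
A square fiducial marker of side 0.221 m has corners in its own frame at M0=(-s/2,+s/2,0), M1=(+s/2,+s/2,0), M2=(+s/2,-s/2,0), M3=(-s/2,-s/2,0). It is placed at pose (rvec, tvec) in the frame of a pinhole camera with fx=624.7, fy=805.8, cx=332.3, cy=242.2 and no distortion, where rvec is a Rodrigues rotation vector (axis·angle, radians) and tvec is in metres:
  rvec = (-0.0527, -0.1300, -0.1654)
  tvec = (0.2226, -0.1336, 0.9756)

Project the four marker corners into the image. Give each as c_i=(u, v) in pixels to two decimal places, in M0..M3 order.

c0=(419.21, 236.30) c1=(553.59, 207.45) c2=(528.30, 31.46) c3=(394.43, 54.67)

Intrinsics K: fx=624.7, fy=805.8, cx=332.3, cy=242.2
Marker side s = 0.221 m; corners in marker frame (Z=0):
  M0 = (-0.1105, +0.1105, 0)
  M1 = (+0.1105, +0.1105, 0)
  M2 = (+0.1105, -0.1105, 0)
  M3 = (-0.1105, -0.1105, 0)
rvec = (-0.0527, -0.1300, -0.1654), |rvec| = θ = 0.21687 rad = 12.426°
Rodrigues: sinθ=0.21518, 1−cosθ=0.02343; R = I + sinθ·[k]× + (1−cosθ)·[k]×²:
    [+0.97796 +0.16752 -0.12464]
    [-0.16069 +0.98499 +0.06300]
    [+0.13332 -0.04158 +0.99020]
t = (0.2226, -0.1336, 0.9756) m
M0: Pc = R·M0+t = (+0.13305, -0.00700, +0.95627); u = 624.7·(+0.13305)/0.95627 + 332.3 = 419.2146, v = 805.8·(-0.00700)/0.95627 + 242.2 = 236.3001
M1: Pc = R·M1+t = (+0.34918, -0.04252, +0.98574); u = 624.7·(+0.34918)/0.98574 + 332.3 = 553.5857, v = 805.8·(-0.04252)/0.98574 + 242.2 = 207.4456
M2: Pc = R·M2+t = (+0.31215, -0.26020, +0.99493); u = 624.7·(+0.31215)/0.99493 + 332.3 = 528.2967, v = 805.8·(-0.26020)/0.99493 + 242.2 = 31.4631
M3: Pc = R·M3+t = (+0.09602, -0.22468, +0.96546); u = 624.7·(+0.09602)/0.96546 + 332.3 = 394.4326, v = 805.8·(-0.22468)/0.96546 + 242.2 = 54.6721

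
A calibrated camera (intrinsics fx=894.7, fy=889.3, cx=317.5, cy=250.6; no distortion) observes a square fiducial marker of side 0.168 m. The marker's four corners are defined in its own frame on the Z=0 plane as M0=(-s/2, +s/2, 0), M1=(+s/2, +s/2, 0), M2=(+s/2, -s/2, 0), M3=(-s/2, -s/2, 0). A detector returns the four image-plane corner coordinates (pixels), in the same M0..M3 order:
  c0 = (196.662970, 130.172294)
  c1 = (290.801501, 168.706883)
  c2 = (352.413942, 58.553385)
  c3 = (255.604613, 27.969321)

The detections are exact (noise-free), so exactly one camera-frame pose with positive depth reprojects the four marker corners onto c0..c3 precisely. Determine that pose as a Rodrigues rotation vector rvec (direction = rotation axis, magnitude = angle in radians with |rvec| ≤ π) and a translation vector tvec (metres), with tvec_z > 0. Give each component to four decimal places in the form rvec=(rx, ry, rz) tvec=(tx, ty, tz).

Intrinsics K: fx=894.7, fy=889.3, cx=317.5, cy=250.6
Marker side s = 0.168 m; corners in marker frame (Z=0):
  M0 = (-0.0840, +0.0840, 0)
  M1 = (+0.0840, +0.0840, 0)
  M2 = (+0.0840, -0.0840, 0)
  M3 = (-0.0840, -0.0840, 0)
Detected image corners:
  c0 = (196.662970, 130.172294) px
  c1 = (290.801501, 168.706883) px
  c2 = (352.413942, 58.553385) px
  c3 = (255.604613, 27.969321) px
Planar DLT: solve 8×8 A·h = b for H (H[2,2]=1):
  H  [+454.78939 -384.61494 +272.44915]
  H  [+165.56528 +622.00685 +95.32356]
  H  [-0.41469 -0.09530 +1.00000]
B = K⁻¹H; ‖b₁‖=0.832733, ‖b₂‖=0.832733; λ = 2/(‖b₁‖+‖b₂‖) = 1.200866, sign → tz>0 ⇒ λ=+1.200866
r₁ = λ·B[:,0] = (+0.78714,+0.36390,-0.49799); r₂ = λ·B[:,1] = (-0.47562,+0.87218,-0.11444)
r₃ = r₁×r₂ = (+0.39269,+0.32693,+0.85960); SVD([r₁ r₂ r₃]) → R = UVᵀ:
  R  [+0.78714 -0.47562 +0.39269]
  R  [+0.36390 +0.87218 +0.32693]
  R  [-0.49799 -0.11444 +0.85960]
t = (-0.06047, -0.20968, +1.20087) m
tr R = 2.518913; θ = arccos((tr R − 1)/2) = 0.708319 rad = 40.584°
axis k = ((R−Rᵀ)₃₂, (R−Rᵀ)₁₃, (R−Rᵀ)₂₁) / (2 sinθ) = (-0.339229, +0.684545, +0.645230)
rvec = θ·k = (-0.240282, +0.484877, +0.457029)

rvec=(-0.2403, 0.4849, 0.4570) tvec=(-0.0605, -0.2097, 1.2009)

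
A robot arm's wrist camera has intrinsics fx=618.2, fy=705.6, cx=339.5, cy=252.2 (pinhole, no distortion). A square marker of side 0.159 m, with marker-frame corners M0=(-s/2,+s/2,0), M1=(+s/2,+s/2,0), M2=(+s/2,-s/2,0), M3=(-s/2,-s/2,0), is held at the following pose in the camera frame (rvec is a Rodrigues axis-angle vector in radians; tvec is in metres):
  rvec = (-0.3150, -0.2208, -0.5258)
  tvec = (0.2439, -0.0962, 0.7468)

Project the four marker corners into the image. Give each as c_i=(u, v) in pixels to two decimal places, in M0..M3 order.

c0=(530.99, 257.33) c1=(629.81, 188.89) c2=(550.72, 75.41) c3=(452.08, 133.44)

Intrinsics K: fx=618.2, fy=705.6, cx=339.5, cy=252.2
Marker side s = 0.159 m; corners in marker frame (Z=0):
  M0 = (-0.0795, +0.0795, 0)
  M1 = (+0.0795, +0.0795, 0)
  M2 = (+0.0795, -0.0795, 0)
  M3 = (-0.0795, -0.0795, 0)
rvec = (-0.3150, -0.2208, -0.5258), |rvec| = θ = 0.65149 rad = 37.328°
Rodrigues: sinθ=0.60637, 1−cosθ=0.20482; R = I + sinθ·[k]× + (1−cosθ)·[k]×²:
    [+0.84306 +0.52295 -0.12558]
    [-0.45582 +0.81871 +0.34921]
    [+0.28543 -0.23716 +0.92859]
t = (0.2439, -0.0962, 0.7468) m
M0: Pc = R·M0+t = (+0.21845, +0.00513, +0.70525); u = 618.2·(+0.21845)/0.70525 + 339.5 = 530.9863, v = 705.6·(+0.00513)/0.70525 + 252.2 = 257.3275
M1: Pc = R·M1+t = (+0.35250, -0.06735, +0.75064); u = 618.2·(+0.35250)/0.75064 + 339.5 = 629.8054, v = 705.6·(-0.06735)/0.75064 + 252.2 = 188.8902
M2: Pc = R·M2+t = (+0.26935, -0.19753, +0.78835); u = 618.2·(+0.26935)/0.78835 + 339.5 = 550.7162, v = 705.6·(-0.19753)/0.78835 + 252.2 = 75.4076
M3: Pc = R·M3+t = (+0.13530, -0.12505, +0.74296); u = 618.2·(+0.13530)/0.74296 + 339.5 = 452.0815, v = 705.6·(-0.12505)/0.74296 + 252.2 = 133.4393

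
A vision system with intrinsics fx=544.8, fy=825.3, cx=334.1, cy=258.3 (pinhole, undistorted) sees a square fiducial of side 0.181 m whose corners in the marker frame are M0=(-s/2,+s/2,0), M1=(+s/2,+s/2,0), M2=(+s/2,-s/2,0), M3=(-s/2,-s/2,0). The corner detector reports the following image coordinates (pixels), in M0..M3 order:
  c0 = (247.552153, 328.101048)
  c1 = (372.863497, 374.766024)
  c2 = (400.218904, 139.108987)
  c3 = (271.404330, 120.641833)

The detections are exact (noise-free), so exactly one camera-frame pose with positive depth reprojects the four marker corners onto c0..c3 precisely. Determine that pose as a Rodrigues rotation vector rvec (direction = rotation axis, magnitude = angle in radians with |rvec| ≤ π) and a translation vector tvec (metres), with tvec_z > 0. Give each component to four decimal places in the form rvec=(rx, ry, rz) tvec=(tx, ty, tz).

Intrinsics K: fx=544.8, fy=825.3, cx=334.1, cy=258.3
Marker side s = 0.181 m; corners in marker frame (Z=0):
  M0 = (-0.0905, +0.0905, 0)
  M1 = (+0.0905, +0.0905, 0)
  M2 = (+0.0905, -0.0905, 0)
  M3 = (-0.0905, -0.0905, 0)
Detected image corners:
  c0 = (247.552153, 328.101048) px
  c1 = (372.863497, 374.766024) px
  c2 = (400.218904, 139.108987) px
  c3 = (271.404330, 120.641833) px
Planar DLT: solve 8×8 A·h = b for H (H[2,2]=1):
  H  [+474.38080 -137.50341 +318.94618]
  H  [+10.41371 +1221.59658 +239.71963]
  H  [-0.70467 +0.01033 +1.00000]
B = K⁻¹H; ‖b₁‖=1.499478, ‖b₂‖=1.499478; λ = 2/(‖b₁‖+‖b₂‖) = 0.666899, sign → tz>0 ⇒ λ=+0.666899
r₁ = λ·B[:,0] = (+0.86889,+0.15550,-0.46994); r₂ = λ·B[:,1] = (-0.17255,+0.98498,+0.00689)
r₃ = r₁×r₂ = (+0.46396,+0.07510,+0.88267); SVD([r₁ r₂ r₃]) → R = UVᵀ:
  R  [+0.86889 -0.17255 +0.46396]
  R  [+0.15550 +0.98498 +0.07510]
  R  [-0.46994 +0.00689 +0.88267]
t = (-0.01855, -0.01501, +0.66690) m
tr R = 2.736539; θ = arccos((tr R − 1)/2) = 0.519093 rad = 29.742°
axis k = ((R−Rᵀ)₃₂, (R−Rᵀ)₁₃, (R−Rᵀ)₂₁) / (2 sinθ) = (-0.068748, +0.941255, +0.330625)
rvec = θ·k = (-0.035687, +0.488599, +0.171625)

rvec=(-0.0357, 0.4886, 0.1716) tvec=(-0.0186, -0.0150, 0.6669)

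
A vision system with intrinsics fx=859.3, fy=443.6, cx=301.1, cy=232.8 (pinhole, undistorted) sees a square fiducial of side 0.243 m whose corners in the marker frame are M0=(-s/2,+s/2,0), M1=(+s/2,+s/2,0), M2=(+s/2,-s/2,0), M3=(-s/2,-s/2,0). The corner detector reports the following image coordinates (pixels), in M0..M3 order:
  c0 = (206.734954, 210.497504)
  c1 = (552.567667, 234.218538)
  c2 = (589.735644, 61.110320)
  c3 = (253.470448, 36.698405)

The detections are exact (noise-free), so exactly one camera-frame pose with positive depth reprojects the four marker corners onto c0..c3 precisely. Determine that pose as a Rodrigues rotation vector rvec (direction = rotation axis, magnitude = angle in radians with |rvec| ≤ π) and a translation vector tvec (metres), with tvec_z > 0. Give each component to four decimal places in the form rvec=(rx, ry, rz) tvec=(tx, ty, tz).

Intrinsics K: fx=859.3, fy=443.6, cx=301.1, cy=232.8
Marker side s = 0.243 m; corners in marker frame (Z=0):
  M0 = (-0.1215, +0.1215, 0)
  M1 = (+0.1215, +0.1215, 0)
  M2 = (+0.1215, -0.1215, 0)
  M3 = (-0.1215, -0.1215, 0)
Detected image corners:
  c0 = (206.734954, 210.497504) px
  c1 = (552.567667, 234.218538) px
  c2 = (589.735644, 61.110320) px
  c3 = (253.470448, 36.698405) px
Planar DLT: solve 8×8 A·h = b for H (H[2,2]=1):
  H  [+1415.99301 -217.24486 +401.57162]
  H  [+103.38019 +698.66921 +134.50260]
  H  [+0.03187 -0.11153 +1.00000]
B = K⁻¹H; ‖b₁‖=1.651221, ‖b₂‖=1.651221; λ = 2/(‖b₁‖+‖b₂‖) = 0.605612, sign → tz>0 ⇒ λ=+0.605612
r₁ = λ·B[:,0] = (+0.99119,+0.13101,+0.01930); r₂ = λ·B[:,1] = (-0.12944,+0.98928,-0.06754)
r₃ = r₁×r₂ = (-0.02794,+0.06445,+0.99753); SVD([r₁ r₂ r₃]) → R = UVᵀ:
  R  [+0.99119 -0.12944 -0.02794]
  R  [+0.13101 +0.98928 +0.06445]
  R  [+0.01930 -0.06754 +0.99753]
t = (+0.07081, -0.13420, +0.60561) m
tr R = 2.978007; θ = arccos((tr R − 1)/2) = 0.148436 rad = 8.505°
axis k = ((R−Rᵀ)₃₂, (R−Rᵀ)₁₃, (R−Rᵀ)₂₁) / (2 sinθ) = (-0.446239, -0.159704, +0.880549)
rvec = θ·k = (-0.066238, -0.023706, +0.130705)

rvec=(-0.0662, -0.0237, 0.1307) tvec=(0.0708, -0.1342, 0.6056)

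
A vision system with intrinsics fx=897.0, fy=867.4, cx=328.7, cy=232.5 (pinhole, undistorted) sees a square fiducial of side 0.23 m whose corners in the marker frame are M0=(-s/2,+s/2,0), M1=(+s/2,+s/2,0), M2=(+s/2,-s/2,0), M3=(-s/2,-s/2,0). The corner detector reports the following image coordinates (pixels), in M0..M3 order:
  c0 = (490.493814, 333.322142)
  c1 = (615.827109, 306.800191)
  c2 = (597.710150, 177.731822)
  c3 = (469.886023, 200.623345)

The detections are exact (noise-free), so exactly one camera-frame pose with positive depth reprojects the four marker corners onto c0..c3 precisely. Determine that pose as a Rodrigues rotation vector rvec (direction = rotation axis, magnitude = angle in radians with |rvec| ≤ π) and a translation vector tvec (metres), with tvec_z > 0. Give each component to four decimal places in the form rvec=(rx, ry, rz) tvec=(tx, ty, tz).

Intrinsics K: fx=897.0, fy=867.4, cx=328.7, cy=232.5
Marker side s = 0.23 m; corners in marker frame (Z=0):
  M0 = (-0.1150, +0.1150, 0)
  M1 = (+0.1150, +0.1150, 0)
  M2 = (+0.1150, -0.1150, 0)
  M3 = (-0.1150, -0.1150, 0)
Detected image corners:
  c0 = (490.493814, 333.322142) px
  c1 = (615.827109, 306.800191) px
  c2 = (597.710150, 177.731822) px
  c3 = (469.886023, 200.623345) px
Planar DLT: solve 8×8 A·h = b for H (H[2,2]=1):
  H  [+622.53648 +119.55041 +544.51926]
  H  [-73.63784 +585.54621 +254.92143]
  H  [+0.13291 +0.06523 +1.00000]
B = K⁻¹H; ‖b₁‖=0.669794, ‖b₂‖=0.669794; λ = 2/(‖b₁‖+‖b₂‖) = 1.492997, sign → tz>0 ⇒ λ=+1.492997
r₁ = λ·B[:,0] = (+0.96345,-0.17994,+0.19844); r₂ = λ·B[:,1] = (+0.16330,+0.98176,+0.09738)
r₃ = r₁×r₂ = (-0.21234,-0.06142,+0.97526); SVD([r₁ r₂ r₃]) → R = UVᵀ:
  R  [+0.96345 +0.16330 -0.21234]
  R  [-0.17994 +0.98176 -0.06142]
  R  [+0.19844 +0.09738 +0.97526]
t = (+0.35922, +0.03859, +1.49300) m
tr R = 2.920477; θ = arccos((tr R − 1)/2) = 0.282940 rad = 16.211°
axis k = ((R−Rᵀ)₃₂, (R−Rᵀ)₁₃, (R−Rᵀ)₂₁) / (2 sinθ) = (+0.284406, -0.735684, -0.614721)
rvec = θ·k = (+0.080470, -0.208155, -0.173929)

rvec=(0.0805, -0.2082, -0.1739) tvec=(0.3592, 0.0386, 1.4930)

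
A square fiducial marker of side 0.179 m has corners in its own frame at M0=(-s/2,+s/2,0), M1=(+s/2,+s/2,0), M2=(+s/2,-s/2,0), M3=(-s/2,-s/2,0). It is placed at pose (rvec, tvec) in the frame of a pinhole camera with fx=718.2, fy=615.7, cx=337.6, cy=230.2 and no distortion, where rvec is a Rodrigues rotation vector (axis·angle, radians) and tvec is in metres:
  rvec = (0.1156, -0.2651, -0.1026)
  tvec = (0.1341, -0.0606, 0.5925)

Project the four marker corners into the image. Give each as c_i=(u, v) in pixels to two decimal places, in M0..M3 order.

Intrinsics K: fx=718.2, fy=615.7, cx=337.6, cy=230.2
Marker side s = 0.179 m; corners in marker frame (Z=0):
  M0 = (-0.0895, +0.0895, 0)
  M1 = (+0.0895, +0.0895, 0)
  M2 = (+0.0895, -0.0895, 0)
  M3 = (-0.0895, -0.0895, 0)
rvec = (0.1156, -0.2651, -0.1026), |rvec| = θ = 0.30687 rad = 17.582°
Rodrigues: sinθ=0.30207, 1−cosθ=0.04672; R = I + sinθ·[k]× + (1−cosθ)·[k]×²:
    [+0.95991 +0.08579 -0.26684]
    [-0.11620 +0.98815 -0.10030]
    [+0.25507 +0.12729 +0.95851]
t = (0.1341, -0.0606, 0.5925) m
M0: Pc = R·M0+t = (+0.05587, +0.03824, +0.58106); u = 718.2·(+0.05587)/0.58106 + 337.6 = 406.6514, v = 615.7·(+0.03824)/0.58106 + 230.2 = 270.7186
M1: Pc = R·M1+t = (+0.22769, +0.01744, +0.62672); u = 718.2·(+0.22769)/0.62672 + 337.6 = 598.5255, v = 615.7·(+0.01744)/0.62672 + 230.2 = 247.3327
M2: Pc = R·M2+t = (+0.21233, -0.15944, +0.60394); u = 718.2·(+0.21233)/0.60394 + 337.6 = 590.1066, v = 615.7·(-0.15944)/0.60394 + 230.2 = 67.6554
M3: Pc = R·M3+t = (+0.04051, -0.13864, +0.55828); u = 718.2·(+0.04051)/0.55828 + 337.6 = 389.7132, v = 615.7·(-0.13864)/0.55828 + 230.2 = 77.3010

c0=(406.65, 270.72) c1=(598.53, 247.33) c2=(590.11, 67.66) c3=(389.71, 77.30)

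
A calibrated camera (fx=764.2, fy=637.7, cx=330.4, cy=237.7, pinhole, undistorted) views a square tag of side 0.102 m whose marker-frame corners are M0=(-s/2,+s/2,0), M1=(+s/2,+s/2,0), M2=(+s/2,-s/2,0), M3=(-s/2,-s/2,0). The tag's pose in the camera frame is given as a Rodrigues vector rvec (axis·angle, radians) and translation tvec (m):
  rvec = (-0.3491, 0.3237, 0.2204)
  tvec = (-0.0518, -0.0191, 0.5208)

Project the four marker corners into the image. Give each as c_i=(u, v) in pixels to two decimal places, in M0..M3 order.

Intrinsics K: fx=764.2, fy=637.7, cx=330.4, cy=237.7
Marker side s = 0.102 m; corners in marker frame (Z=0):
  M0 = (-0.0510, +0.0510, 0)
  M1 = (+0.0510, +0.0510, 0)
  M2 = (+0.0510, -0.0510, 0)
  M3 = (-0.0510, -0.0510, 0)
rvec = (-0.3491, 0.3237, 0.2204), |rvec| = θ = 0.52462 rad = 30.059°
Rodrigues: sinθ=0.50089, 1−cosθ=0.13449; R = I + sinθ·[k]× + (1−cosθ)·[k]×²:
    [+0.92506 -0.26565 +0.27146]
    [+0.15521 +0.91671 +0.36817]
    [-0.34665 -0.29844 +0.88925]
t = (-0.0518, -0.0191, 0.5208) m
M0: Pc = R·M0+t = (-0.11253, +0.01974, +0.52326); u = 764.2·(-0.11253)/0.52326 + 330.4 = 166.0596, v = 637.7·(+0.01974)/0.52326 + 237.7 = 261.7532
M1: Pc = R·M1+t = (-0.01817, +0.03557, +0.48790); u = 764.2·(-0.01817)/0.48790 + 330.4 = 301.9407, v = 637.7·(+0.03557)/0.48790 + 237.7 = 284.1886
M2: Pc = R·M2+t = (+0.00893, -0.05794, +0.51834); u = 764.2·(+0.00893)/0.51834 + 330.4 = 343.5600, v = 637.7·(-0.05794)/0.51834 + 237.7 = 166.4223
M3: Pc = R·M3+t = (-0.08543, -0.07377, +0.55370); u = 764.2·(-0.08543)/0.55370 + 330.4 = 212.4916, v = 637.7·(-0.07377)/0.55370 + 237.7 = 152.7408

c0=(166.06, 261.75) c1=(301.94, 284.19) c2=(343.56, 166.42) c3=(212.49, 152.74)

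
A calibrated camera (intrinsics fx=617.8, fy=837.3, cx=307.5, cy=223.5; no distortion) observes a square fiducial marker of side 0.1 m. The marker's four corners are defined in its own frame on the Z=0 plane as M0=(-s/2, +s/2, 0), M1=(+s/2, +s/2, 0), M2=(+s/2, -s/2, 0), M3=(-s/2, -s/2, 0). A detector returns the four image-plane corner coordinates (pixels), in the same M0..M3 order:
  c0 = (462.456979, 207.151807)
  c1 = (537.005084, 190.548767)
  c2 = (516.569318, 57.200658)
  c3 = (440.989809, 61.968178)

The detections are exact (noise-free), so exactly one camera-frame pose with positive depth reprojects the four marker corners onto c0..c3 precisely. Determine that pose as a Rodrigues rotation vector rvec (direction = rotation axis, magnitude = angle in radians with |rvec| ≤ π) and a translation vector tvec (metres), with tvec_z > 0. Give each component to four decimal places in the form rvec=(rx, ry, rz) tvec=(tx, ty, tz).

rvec=(-0.1035, -0.5116, -0.1644) tvec=(0.1742, -0.0665, 0.5873)

Intrinsics K: fx=617.8, fy=837.3, cx=307.5, cy=223.5
Marker side s = 0.1 m; corners in marker frame (Z=0):
  M0 = (-0.0500, +0.0500, 0)
  M1 = (+0.0500, +0.0500, 0)
  M2 = (+0.0500, -0.0500, 0)
  M3 = (-0.0500, -0.0500, 0)
Detected image corners:
  c0 = (462.456979, 207.151807) px
  c1 = (537.005084, 190.548767) px
  c2 = (516.569318, 57.200658) px
  c3 = (440.989809, 61.968178) px
Planar DLT: solve 8×8 A·h = b for H (H[2,2]=1):
  H  [+1162.78934 +161.49218 +490.78488]
  H  [+2.28304 +1377.54040 +128.65214]
  H  [+0.84235 -0.09771 +1.00000]
B = K⁻¹H; ‖b₁‖=1.702618, ‖b₂‖=1.702618; λ = 2/(‖b₁‖+‖b₂‖) = 0.587331, sign → tz>0 ⇒ λ=+0.587331
r₁ = λ·B[:,0] = (+0.85919,-0.13046,+0.49474); r₂ = λ·B[:,1] = (+0.18209,+0.98161,-0.05739)
r₃ = r₁×r₂ = (-0.47815,+0.13940,+0.86714); SVD([r₁ r₂ r₃]) → R = UVᵀ:
  R  [+0.85919 +0.18209 -0.47815]
  R  [-0.13046 +0.98161 +0.13940]
  R  [+0.49474 -0.05739 +0.86714]
t = (+0.17425, -0.06653, +0.58733) m
tr R = 2.707942; θ = arccos((tr R − 1)/2) = 0.547226 rad = 31.354°
axis k = ((R−Rᵀ)₃₂, (R−Rᵀ)₁₃, (R−Rᵀ)₂₁) / (2 sinθ) = (-0.189099, -0.934898, -0.300345)
rvec = θ·k = (-0.103480, -0.511601, -0.164356)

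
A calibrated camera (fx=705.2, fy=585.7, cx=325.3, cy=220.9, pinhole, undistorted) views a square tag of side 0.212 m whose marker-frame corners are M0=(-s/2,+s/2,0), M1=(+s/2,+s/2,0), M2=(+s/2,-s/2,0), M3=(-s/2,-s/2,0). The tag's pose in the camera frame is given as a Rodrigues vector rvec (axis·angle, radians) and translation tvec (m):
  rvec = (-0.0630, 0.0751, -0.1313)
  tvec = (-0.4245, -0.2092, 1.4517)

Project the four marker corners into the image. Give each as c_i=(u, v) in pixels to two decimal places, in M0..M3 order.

Intrinsics K: fx=705.2, fy=585.7, cx=325.3, cy=220.9
Marker side s = 0.212 m; corners in marker frame (Z=0):
  M0 = (-0.1060, +0.1060, 0)
  M1 = (+0.1060, +0.1060, 0)
  M2 = (+0.1060, -0.1060, 0)
  M3 = (-0.1060, -0.1060, 0)
rvec = (-0.0630, 0.0751, -0.1313), |rvec| = θ = 0.16386 rad = 9.388°
Rodrigues: sinθ=0.16312, 1−cosθ=0.01339; R = I + sinθ·[k]× + (1−cosθ)·[k]×²:
    [+0.98859 +0.12835 +0.07889]
    [-0.13307 +0.98942 +0.05780]
    [-0.07064 -0.06764 +0.99521]
t = (-0.4245, -0.2092, 1.4517) m
M0: Pc = R·M0+t = (-0.51568, -0.09022, +1.45202); u = 705.2·(-0.51568)/1.45202 + 325.3 = 74.8480, v = 585.7·(-0.09022)/1.45202 + 220.9 = 184.5097
M1: Pc = R·M1+t = (-0.30610, -0.11843, +1.43704); u = 705.2·(-0.30610)/1.43704 + 325.3 = 175.0853, v = 585.7·(-0.11843)/1.43704 + 220.9 = 172.6322
M2: Pc = R·M2+t = (-0.33332, -0.32818, +1.45138); u = 705.2·(-0.33332)/1.45138 + 325.3 = 163.3482, v = 585.7·(-0.32818)/1.45138 + 220.9 = 88.4624
M3: Pc = R·M3+t = (-0.54290, -0.29997, +1.46636); u = 705.2·(-0.54290)/1.46636 + 325.3 = 64.2109, v = 585.7·(-0.29997)/1.46636 + 220.9 = 101.0834

c0=(74.85, 184.51) c1=(175.09, 172.63) c2=(163.35, 88.46) c3=(64.21, 101.08)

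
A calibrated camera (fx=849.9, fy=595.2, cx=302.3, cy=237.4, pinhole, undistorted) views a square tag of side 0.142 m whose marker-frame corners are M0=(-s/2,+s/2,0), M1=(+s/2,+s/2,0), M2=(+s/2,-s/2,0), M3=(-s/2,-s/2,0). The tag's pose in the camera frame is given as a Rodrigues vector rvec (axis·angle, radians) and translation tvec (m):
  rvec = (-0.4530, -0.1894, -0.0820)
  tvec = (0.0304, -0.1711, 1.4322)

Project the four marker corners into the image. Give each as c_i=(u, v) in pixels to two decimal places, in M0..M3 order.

c0=(283.59, 192.42) c1=(367.41, 191.14) c2=(354.88, 141.74) c3=(274.32, 142.00)

Intrinsics K: fx=849.9, fy=595.2, cx=302.3, cy=237.4
Marker side s = 0.142 m; corners in marker frame (Z=0):
  M0 = (-0.0710, +0.0710, 0)
  M1 = (+0.0710, +0.0710, 0)
  M2 = (+0.0710, -0.0710, 0)
  M3 = (-0.0710, -0.0710, 0)
rvec = (-0.4530, -0.1894, -0.0820), |rvec| = θ = 0.49780 rad = 28.522°
Rodrigues: sinθ=0.47749, 1−cosθ=0.12137; R = I + sinθ·[k]× + (1−cosθ)·[k]×²:
    [+0.97914 +0.12068 -0.16348]
    [-0.03663 +0.89620 +0.44213]
    [+0.19987 -0.42691 +0.88193]
t = (0.0304, -0.1711, 1.4322) m
M0: Pc = R·M0+t = (-0.03055, -0.10487, +1.38770); u = 849.9·(-0.03055)/1.38770 + 302.3 = 283.5891, v = 595.2·(-0.10487)/1.38770 + 237.4 = 192.4207
M1: Pc = R·M1+t = (+0.10849, -0.11007, +1.41608); u = 849.9·(+0.10849)/1.41608 + 302.3 = 367.4114, v = 595.2·(-0.11007)/1.41608 + 237.4 = 191.1356
M2: Pc = R·M2+t = (+0.09135, -0.23733, +1.47670); u = 849.9·(+0.09135)/1.47670 + 302.3 = 354.8760, v = 595.2·(-0.23733)/1.47670 + 237.4 = 141.7410
M3: Pc = R·M3+t = (-0.04769, -0.23213, +1.44832); u = 849.9·(-0.04769)/1.44832 + 302.3 = 274.3166, v = 595.2·(-0.23213)/1.44832 + 237.4 = 142.0044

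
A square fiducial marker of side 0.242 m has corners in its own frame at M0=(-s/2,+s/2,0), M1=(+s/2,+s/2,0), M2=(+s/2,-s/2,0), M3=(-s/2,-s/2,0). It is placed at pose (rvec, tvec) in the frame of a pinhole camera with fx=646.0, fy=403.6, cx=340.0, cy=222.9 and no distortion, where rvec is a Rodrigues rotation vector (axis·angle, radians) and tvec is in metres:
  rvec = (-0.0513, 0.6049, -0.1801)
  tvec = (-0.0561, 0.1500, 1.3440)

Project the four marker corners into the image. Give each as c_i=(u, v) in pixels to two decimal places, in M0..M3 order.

c0=(277.58, 306.85) c1=(370.74, 301.70) c2=(351.56, 225.68) c3=(261.82, 237.99)

Intrinsics K: fx=646.0, fy=403.6, cx=340.0, cy=222.9
Marker side s = 0.242 m; corners in marker frame (Z=0):
  M0 = (-0.1210, +0.1210, 0)
  M1 = (+0.1210, +0.1210, 0)
  M2 = (+0.1210, -0.1210, 0)
  M3 = (-0.1210, -0.1210, 0)
rvec = (-0.0513, 0.6049, -0.1801), |rvec| = θ = 0.63322 rad = 36.281°
Rodrigues: sinθ=0.59175, 1−cosθ=0.19388; R = I + sinθ·[k]× + (1−cosθ)·[k]×²:
    [+0.80740 +0.15330 +0.56975]
    [-0.18331 +0.98304 -0.00474]
    [-0.56081 -0.10062 +0.82181]
t = (-0.0561, 0.1500, 1.3440) m
M0: Pc = R·M0+t = (-0.13525, +0.29113, +1.39968); u = 646.0·(-0.13525)/1.39968 + 340.0 = 277.5796, v = 403.6·(+0.29113)/1.39968 + 222.9 = 306.8472
M1: Pc = R·M1+t = (+0.06014, +0.24677, +1.26397); u = 646.0·(+0.06014)/1.26397 + 340.0 = 370.7390, v = 403.6·(+0.24677)/1.26397 + 222.9 = 301.6960
M2: Pc = R·M2+t = (+0.02305, +0.00887, +1.28832); u = 646.0·(+0.02305)/1.28832 + 340.0 = 351.5559, v = 403.6·(+0.00887)/1.28832 + 222.9 = 225.6792
M3: Pc = R·M3+t = (-0.17234, +0.05323, +1.42403); u = 646.0·(-0.17234)/1.42403 + 340.0 = 261.8176, v = 403.6·(+0.05323)/1.42403 + 222.9 = 237.9870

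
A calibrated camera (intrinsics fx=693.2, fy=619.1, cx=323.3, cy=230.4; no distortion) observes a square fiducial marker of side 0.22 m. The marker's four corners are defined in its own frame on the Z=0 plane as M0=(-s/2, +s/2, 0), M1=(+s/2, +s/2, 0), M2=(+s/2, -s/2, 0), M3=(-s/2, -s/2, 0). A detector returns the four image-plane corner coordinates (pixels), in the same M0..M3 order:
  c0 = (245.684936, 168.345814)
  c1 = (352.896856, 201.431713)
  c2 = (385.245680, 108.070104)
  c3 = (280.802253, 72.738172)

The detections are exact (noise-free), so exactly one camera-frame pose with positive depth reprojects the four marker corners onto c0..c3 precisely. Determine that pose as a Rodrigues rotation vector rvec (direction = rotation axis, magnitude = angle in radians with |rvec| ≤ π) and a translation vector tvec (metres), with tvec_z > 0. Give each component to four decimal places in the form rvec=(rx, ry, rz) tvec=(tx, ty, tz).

Intrinsics K: fx=693.2, fy=619.1, cx=323.3, cy=230.4
Marker side s = 0.22 m; corners in marker frame (Z=0):
  M0 = (-0.1100, +0.1100, 0)
  M1 = (+0.1100, +0.1100, 0)
  M2 = (+0.1100, -0.1100, 0)
  M3 = (-0.1100, -0.1100, 0)
Detected image corners:
  c0 = (245.684936, 168.345814) px
  c1 = (352.896856, 201.431713) px
  c2 = (385.245680, 108.070104) px
  c3 = (280.802253, 72.738172) px
Planar DLT: solve 8×8 A·h = b for H (H[2,2]=1):
  H  [+523.81238 -177.18069 +317.08644]
  H  [+174.18458 +418.97566 +137.50780]
  H  [+0.13547 -0.07573 +1.00000]
B = K⁻¹H; ‖b₁‖=0.742420, ‖b₂‖=0.742420; λ = 2/(‖b₁‖+‖b₂‖) = 1.346946, sign → tz>0 ⇒ λ=+1.346946
r₁ = λ·B[:,0] = (+0.93271,+0.31106,+0.18247); r₂ = λ·B[:,1] = (-0.29670,+0.94951,-0.10200)
r₃ = r₁×r₂ = (-0.20499,+0.04100,+0.97791); SVD([r₁ r₂ r₃]) → R = UVᵀ:
  R  [+0.93271 -0.29670 -0.20499]
  R  [+0.31106 +0.94951 +0.04100]
  R  [+0.18247 -0.10200 +0.97791]
t = (-0.01207, -0.20210, +1.34695) m
tr R = 2.860122; θ = arccos((tr R − 1)/2) = 0.376218 rad = 21.556°
axis k = ((R−Rᵀ)₃₂, (R−Rᵀ)₁₃, (R−Rᵀ)₂₁) / (2 sinθ) = (-0.194611, -0.527288, +0.827100)
rvec = θ·k = (-0.073216, -0.198375, +0.311170)

rvec=(-0.0732, -0.1984, 0.3112) tvec=(-0.0121, -0.2021, 1.3469)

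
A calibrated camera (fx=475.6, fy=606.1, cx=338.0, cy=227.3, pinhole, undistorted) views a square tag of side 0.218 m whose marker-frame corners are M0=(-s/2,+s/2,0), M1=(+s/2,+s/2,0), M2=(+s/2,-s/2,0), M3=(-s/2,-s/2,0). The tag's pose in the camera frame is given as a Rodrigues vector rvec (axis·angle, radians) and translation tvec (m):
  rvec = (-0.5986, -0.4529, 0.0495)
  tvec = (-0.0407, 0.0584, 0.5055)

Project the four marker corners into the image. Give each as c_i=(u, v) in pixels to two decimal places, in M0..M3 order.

c0=(184.44, 422.90) c1=(402.96, 435.35) c2=(375.72, 214.51) c3=(203.23, 168.34)

Intrinsics K: fx=475.6, fy=606.1, cx=338.0, cy=227.3
Marker side s = 0.218 m; corners in marker frame (Z=0):
  M0 = (-0.1090, +0.1090, 0)
  M1 = (+0.1090, +0.1090, 0)
  M2 = (+0.1090, -0.1090, 0)
  M3 = (-0.1090, -0.1090, 0)
rvec = (-0.5986, -0.4529, 0.0495), |rvec| = θ = 0.75226 rad = 43.101°
Rodrigues: sinθ=0.68329, 1−cosθ=0.26985; R = I + sinθ·[k]× + (1−cosθ)·[k]×²:
    [+0.90102 +0.08432 -0.42551]
    [+0.17424 +0.82796 +0.53303]
    [+0.39725 -0.55441 +0.73132]
t = (-0.0407, 0.0584, 0.5055) m
M0: Pc = R·M0+t = (-0.12972, +0.12966, +0.40177); u = 475.6·(-0.12972)/0.40177 + 338.0 = 184.4418, v = 606.1·(+0.12966)/0.40177 + 227.3 = 422.8952
M1: Pc = R·M1+t = (+0.06670, +0.16764, +0.48837); u = 475.6·(+0.06670)/0.48837 + 338.0 = 402.9577, v = 606.1·(+0.16764)/0.48837 + 227.3 = 435.3530
M2: Pc = R·M2+t = (+0.04832, -0.01286, +0.60923); u = 475.6·(+0.04832)/0.60923 + 338.0 = 375.7216, v = 606.1·(-0.01286)/0.60923 + 227.3 = 214.5106
M3: Pc = R·M3+t = (-0.14810, -0.05084, +0.52263); u = 475.6·(-0.14810)/0.52263 + 338.0 = 203.2257, v = 606.1·(-0.05084)/0.52263 + 227.3 = 168.3402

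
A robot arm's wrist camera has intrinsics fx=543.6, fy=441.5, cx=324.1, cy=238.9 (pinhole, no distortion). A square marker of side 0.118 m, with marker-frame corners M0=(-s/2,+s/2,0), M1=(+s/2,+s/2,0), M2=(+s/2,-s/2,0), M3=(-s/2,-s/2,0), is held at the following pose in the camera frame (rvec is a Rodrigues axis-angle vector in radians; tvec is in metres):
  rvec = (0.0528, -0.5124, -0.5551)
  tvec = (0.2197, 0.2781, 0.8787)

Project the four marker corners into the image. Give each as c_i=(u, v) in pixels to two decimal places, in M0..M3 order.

c0=(453.68, 422.49) c1=(497.13, 382.46) c2=(466.13, 336.32) c3=(419.60, 374.46)

Intrinsics K: fx=543.6, fy=441.5, cx=324.1, cy=238.9
Marker side s = 0.118 m; corners in marker frame (Z=0):
  M0 = (-0.0590, +0.0590, 0)
  M1 = (+0.0590, +0.0590, 0)
  M2 = (+0.0590, -0.0590, 0)
  M3 = (-0.0590, -0.0590, 0)
rvec = (0.0528, -0.5124, -0.5551), |rvec| = θ = 0.75728 rad = 43.389°
Rodrigues: sinθ=0.68695, 1−cosθ=0.27329; R = I + sinθ·[k]× + (1−cosθ)·[k]×²:
    [+0.72803 +0.49065 -0.47878]
    [-0.51644 +0.85183 +0.08765]
    [+0.45084 +0.18344 +0.87355]
t = (0.2197, 0.2781, 0.8787) m
M0: Pc = R·M0+t = (+0.20569, +0.35883, +0.86292); u = 543.6·(+0.20569)/0.86292 + 324.1 = 453.6775, v = 441.5·(+0.35883)/0.86292 + 238.9 = 422.4880
M1: Pc = R·M1+t = (+0.29160, +0.29789, +0.91612); u = 543.6·(+0.29160)/0.91612 + 324.1 = 497.1282, v = 441.5·(+0.29789)/0.91612 + 238.9 = 382.4588
M2: Pc = R·M2+t = (+0.23371, +0.19737, +0.89448); u = 543.6·(+0.23371)/0.89448 + 324.1 = 466.1298, v = 441.5·(+0.19737)/0.89448 + 238.9 = 336.3200
M3: Pc = R·M3+t = (+0.14780, +0.25831, +0.84128); u = 543.6·(+0.14780)/0.84128 + 324.1 = 419.6010, v = 441.5·(+0.25831)/0.84128 + 238.9 = 374.4615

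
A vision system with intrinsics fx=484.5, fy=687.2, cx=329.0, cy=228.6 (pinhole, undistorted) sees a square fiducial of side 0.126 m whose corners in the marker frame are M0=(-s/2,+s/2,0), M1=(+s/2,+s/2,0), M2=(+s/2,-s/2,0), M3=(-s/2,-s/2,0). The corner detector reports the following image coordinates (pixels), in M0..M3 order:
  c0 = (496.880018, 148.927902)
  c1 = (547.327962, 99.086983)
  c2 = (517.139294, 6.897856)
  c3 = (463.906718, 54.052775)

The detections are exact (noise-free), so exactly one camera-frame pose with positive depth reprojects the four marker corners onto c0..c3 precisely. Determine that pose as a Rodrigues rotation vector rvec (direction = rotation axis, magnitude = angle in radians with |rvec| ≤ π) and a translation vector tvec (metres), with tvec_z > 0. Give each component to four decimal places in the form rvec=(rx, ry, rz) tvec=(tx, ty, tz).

Intrinsics K: fx=484.5, fy=687.2, cx=329.0, cy=228.6
Marker side s = 0.126 m; corners in marker frame (Z=0):
  M0 = (-0.0630, +0.0630, 0)
  M1 = (+0.0630, +0.0630, 0)
  M2 = (+0.0630, -0.0630, 0)
  M3 = (-0.0630, -0.0630, 0)
Detected image corners:
  c0 = (496.880018, 148.927902) px
  c1 = (547.327962, 99.086983) px
  c2 = (517.139294, 6.897856) px
  c3 = (463.906718, 54.052775) px
Planar DLT: solve 8×8 A·h = b for H (H[2,2]=1):
  H  [+584.02846 +361.01508 +507.08798]
  H  [-358.69671 +758.96361 +77.36379]
  H  [+0.34119 +0.21846 +1.00000]
B = K⁻¹H; ‖b₁‖=1.211775, ‖b₂‖=1.211775; λ = 2/(‖b₁‖+‖b₂‖) = 0.825236, sign → tz>0 ⇒ λ=+0.825236
r₁ = λ·B[:,0] = (+0.80356,-0.52441,+0.28156); r₂ = λ·B[:,1] = (+0.49249,+0.85144,+0.18028)
r₃ = r₁×r₂ = (-0.33428,-0.00620,+0.94245); SVD([r₁ r₂ r₃]) → R = UVᵀ:
  R  [+0.80356 +0.49249 -0.33428]
  R  [-0.52441 +0.85144 -0.00620]
  R  [+0.28156 +0.18028 +0.94245]
t = (+0.30333, -0.18161, +0.82524) m
tr R = 2.597462; θ = arccos((tr R − 1)/2) = 0.645613 rad = 36.991°
axis k = ((R−Rᵀ)₃₂, (R−Rᵀ)₁₃, (R−Rᵀ)₂₁) / (2 sinθ) = (+0.154967, -0.511760, -0.845036)
rvec = θ·k = (+0.100049, -0.330399, -0.545567)

rvec=(0.1000, -0.3304, -0.5456) tvec=(0.3033, -0.1816, 0.8252)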